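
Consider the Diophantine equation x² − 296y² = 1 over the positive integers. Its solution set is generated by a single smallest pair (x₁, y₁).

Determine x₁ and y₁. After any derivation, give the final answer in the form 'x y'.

3699 215

[17; 4,1,7,1,4,34] for √296; ℓ=6 ⇒ convergent index 5
i=0: a=17 ⇒ p=17, q=1
…
i=3: a=7 ⇒ p=671, q=39
i=4: a=1 ⇒ p=757, q=44
i=5: a=4 ⇒ p=3699, q=215
(x₁, y₁) = (3699, 215);  3699² − 296·215² = 1 ✓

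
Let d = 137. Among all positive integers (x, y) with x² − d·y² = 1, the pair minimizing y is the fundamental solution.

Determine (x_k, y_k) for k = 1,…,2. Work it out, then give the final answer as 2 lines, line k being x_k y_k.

[11; 1,2,2,1,1,2,2,1,22] for √137; ℓ=9 ⇒ convergent index 17
step 0: (11, 1)  from 11·(1,0) + (0,1)
…
step 3: (82, 7)  from 2·(35,3) + (12,1)
step 4: (117, 10)  from 1·(82,7) + (35,3)
…
step 8: (1744, 149)  from 1·(1229,105) + (515,44)
step 9: (39597, 3383)  from 22·(1744,149) + (1229,105)
…
step 12: (285899, 24426)  from 2·(122279,10447) + (41341,3532)
step 13: (408178, 34873)  from 1·(285899,24426) + (122279,10447)
step 14: (694077, 59299)  from 1·(408178,34873) + (285899,24426)
step 15: (1796332, 153471)  from 2·(694077,59299) + (408178,34873)
step 16: (4286741, 366241)  from 2·(1796332,153471) + (694077,59299)
step 17: (6083073, 519712)  from 1·(4286741,366241) + (1796332,153471)
→ (6083073, 519712).  Check: 6083073²=37003777123329, 137·519712²=37003777123328, difference 1.
n=2: (6083073,519712)∘(6083073,519712) = (6083073·6083073+137·519712·519712, 6083073·519712+519712·6083073) = (74007554246657,6322892069952)

6083073 519712
74007554246657 6322892069952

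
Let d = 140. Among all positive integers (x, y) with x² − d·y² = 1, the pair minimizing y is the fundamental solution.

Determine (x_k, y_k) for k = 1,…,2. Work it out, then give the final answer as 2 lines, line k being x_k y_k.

71 6
10081 852

√140 → a₀=11, period (1,4,1,22); ℓ=4 even so k=3
k=0  a_k=11  p_k/q_k = 11/1
k=1  a_k=1  p_k/q_k = 12/1
k=2  a_k=4  p_k/q_k = 59/5
k=3  a_k=1  p_k/q_k = 71/6
→ (71, 6).  Check: 71²=5041, 140·6²=5040, difference 1.
(71+6√140)^2 = 10081 + 852√140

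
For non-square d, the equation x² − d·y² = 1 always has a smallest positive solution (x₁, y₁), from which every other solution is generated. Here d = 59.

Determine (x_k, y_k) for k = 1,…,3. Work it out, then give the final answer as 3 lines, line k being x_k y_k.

√59 = [7; 1,2,7,2,1,14, …], period ℓ=6 (even) → k=5
k=0  a_k=7  p_k/q_k = 7/1
k=1  a_k=1  p_k/q_k = 8/1
…
k=4  a_k=2  p_k/q_k = 361/47
k=5  a_k=1  p_k/q_k = 530/69
→ (530, 69).  Check: 530²=280900, 59·69²=280899, difference 1.
(530+69√59)^2 = 561799 + 73140√59
(530+69√59)^3 = 595506410 + 77528331√59

530 69
561799 73140
595506410 77528331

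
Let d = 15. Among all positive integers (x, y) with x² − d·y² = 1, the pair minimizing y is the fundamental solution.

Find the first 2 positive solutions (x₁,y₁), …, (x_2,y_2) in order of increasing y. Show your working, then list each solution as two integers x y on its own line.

4 1
31 8

√15 = [3; 1,6, …], period ℓ=2 (even) → k=1
a_0=3:  p_0=3·1+0=3,  q_0=3·0+1=1
a_1=1:  p_1=1·3+1=4,  q_1=1·1+0=1
fundamental: x₁=4, y₁=1  (since 16 − 15·1 = 1)
(4+1√15)^2 = 31 + 8√15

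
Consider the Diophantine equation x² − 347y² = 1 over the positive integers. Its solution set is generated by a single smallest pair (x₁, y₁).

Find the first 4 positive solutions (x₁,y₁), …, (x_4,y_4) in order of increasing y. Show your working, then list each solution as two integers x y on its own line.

641602 34443
823306252807 44197395372
1056469876826312026 56714274530897445
1355666371822207590758497 72775983935101527618408

d=347: √d = [18; 1,1,1,2,4,…,1,1,36] (ℓ=14, even), read p_13/q_13
a_0=18:  p_0=18·1+0=18,  q_0=18·0+1=1
a_1=1:  p_1=1·18+1=19,  q_1=1·1+0=1
a_2=1:  p_2=1·19+18=37,  q_2=1·1+1=2
…
a_4=2:  p_4=2·56+37=149,  q_4=2·3+2=8
a_5=4:  p_5=4·149+56=652,  q_5=4·8+3=35
…
a_8=1:  p_8=1·14269+801=15070,  q_8=1·766+43=809
a_9=4:  p_9=4·15070+14269=74549,  q_9=4·809+766=4002
a_10=2:  p_10=2·74549+15070=164168,  q_10=2·4002+809=8813
…
a_12=1:  p_12=1·238717+164168=402885,  q_12=1·12815+8813=21628
a_13=1:  p_13=1·402885+238717=641602,  q_13=1·21628+12815=34443
fundamental: x₁=641602, y₁=34443  (since 411653126404 − 347·1186320249 = 1)
n=2: (641602,34443)∘(641602,34443) = (641602·641602+347·34443·34443, 641602·34443+34443·641602) = (823306252807,44197395372)
n=3: (823306252807,44197395372)∘(641602,34443) = (641602·823306252807+347·34443·44197395372, 641602·44197395372+34443·823306252807) = (1056469876826312026,56714274530897445)
n=4: (1056469876826312026,56714274530897445)∘(641602,34443) = (641602·1056469876826312026+347·34443·56714274530897445, 641602·56714274530897445+34443·1056469876826312026) = (1355666371822207590758497,72775983935101527618408)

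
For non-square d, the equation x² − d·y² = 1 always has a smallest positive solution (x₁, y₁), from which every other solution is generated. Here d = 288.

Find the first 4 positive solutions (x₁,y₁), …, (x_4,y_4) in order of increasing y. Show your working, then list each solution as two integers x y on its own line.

17 1
577 34
19601 1155
665857 39236

d=288: √d = [16; 1,32] (ℓ=2, even), read p_1/q_1
step 0: (16, 1)  from 16·(1,0) + (0,1)
step 1: (17, 1)  from 1·(16,1) + (1,0)
(x₁, y₁) = (17, 1);  17² − 288·1² = 1 ✓
n=2: (17,1)∘(17,1) = (17·17+288·1·1, 17·1+1·17) = (577,34)
n=3: (577,34)∘(17,1) = (17·577+288·1·34, 17·34+1·577) = (19601,1155)
n=4: (19601,1155)∘(17,1) = (17·19601+288·1·1155, 17·1155+1·19601) = (665857,39236)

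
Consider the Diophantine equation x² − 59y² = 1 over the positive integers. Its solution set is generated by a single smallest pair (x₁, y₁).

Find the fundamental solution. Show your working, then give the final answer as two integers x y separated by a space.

√59 = [7; 1,2,7,2,1,14, …], period ℓ=6 (even) → k=5
a_0=7:  p_0=7·1+0=7,  q_0=7·0+1=1
a_1=1:  p_1=1·7+1=8,  q_1=1·1+0=1
…
a_4=2:  p_4=2·169+23=361,  q_4=2·22+3=47
a_5=1:  p_5=1·361+169=530,  q_5=1·47+22=69
fundamental: x₁=530, y₁=69  (since 280900 − 59·4761 = 1)

530 69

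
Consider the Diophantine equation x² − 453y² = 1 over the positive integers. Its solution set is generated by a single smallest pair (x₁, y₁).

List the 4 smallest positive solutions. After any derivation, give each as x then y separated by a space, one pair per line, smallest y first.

1653751 77700
5469784740001 256992905400
18091323967121133751 850004548596233100
59837090203895614338960001 2811391744490881177810800

√453 → a₀=21, period (3,1,1,10,14,10,1,1,3,42); ℓ=10 even so k=9
step 0: (21, 1)  from 21·(1,0) + (0,1)
step 1: (64, 3)  from 3·(21,1) + (1,0)
…
step 3: (149, 7)  from 1·(85,4) + (64,3)
…
step 5: (22199, 1043)  from 14·(1575,74) + (149,7)
step 6: (223565, 10504)  from 10·(22199,1043) + (1575,74)
step 7: (245764, 11547)  from 1·(223565,10504) + (22199,1043)
step 8: (469329, 22051)  from 1·(245764,11547) + (223565,10504)
step 9: (1653751, 77700)  from 3·(469329,22051) + (245764,11547)
fundamental: x₁=1653751, y₁=77700  (since 2734892370001 − 453·6037290000 = 1)
n=2: (1653751,77700)∘(1653751,77700) = (1653751·1653751+453·77700·77700, 1653751·77700+77700·1653751) = (5469784740001,256992905400)
n=3: (5469784740001,256992905400)∘(1653751,77700) = (1653751·5469784740001+453·77700·256992905400, 1653751·256992905400+77700·5469784740001) = (18091323967121133751,850004548596233100)
n=4: (18091323967121133751,850004548596233100)∘(1653751,77700) = (1653751·18091323967121133751+453·77700·850004548596233100, 1653751·850004548596233100+77700·18091323967121133751) = (59837090203895614338960001,2811391744490881177810800)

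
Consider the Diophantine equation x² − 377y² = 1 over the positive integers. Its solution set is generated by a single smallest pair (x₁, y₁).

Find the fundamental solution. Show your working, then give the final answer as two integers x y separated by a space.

[19; 2,2,2,38] for √377; ℓ=4 ⇒ convergent index 3
step 0: (19, 1)  from 19·(1,0) + (0,1)
step 1: (39, 2)  from 2·(19,1) + (1,0)
step 2: (97, 5)  from 2·(39,2) + (19,1)
step 3: (233, 12)  from 2·(97,5) + (39,2)
fundamental: x₁=233, y₁=12  (since 54289 − 377·144 = 1)

233 12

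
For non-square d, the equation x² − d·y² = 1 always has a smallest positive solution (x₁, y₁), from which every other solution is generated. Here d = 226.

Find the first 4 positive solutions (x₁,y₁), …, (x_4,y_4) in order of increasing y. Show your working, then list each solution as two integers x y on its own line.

√226 = [15; 30, …], period ℓ=1 (odd) → k=1
a_0=15:  p_0=15·1+0=15,  q_0=15·0+1=1
a_1=30:  p_1=30·15+1=451,  q_1=30·1+0=30
fundamental: x₁=451, y₁=30  (since 203401 − 226·900 = 1)
n=2: (451,30)∘(451,30) = (451·451+226·30·30, 451·30+30·451) = (406801,27060)
n=3: (406801,27060)∘(451,30) = (451·406801+226·30·27060, 451·27060+30·406801) = (366934051,24408090)
n=4: (366934051,24408090)∘(451,30) = (451·366934051+226·30·24408090, 451·24408090+30·366934051) = (330974107201,22016070120)

451 30
406801 27060
366934051 24408090
330974107201 22016070120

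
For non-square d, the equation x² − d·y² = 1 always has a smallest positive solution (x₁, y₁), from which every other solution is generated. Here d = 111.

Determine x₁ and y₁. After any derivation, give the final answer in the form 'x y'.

295 28

[10; 1,1,6,1,1,20] for √111; ℓ=6 ⇒ convergent index 5
a_0=10:  p_0=10·1+0=10,  q_0=10·0+1=1
a_1=1:  p_1=1·10+1=11,  q_1=1·1+0=1
a_2=1:  p_2=1·11+10=21,  q_2=1·1+1=2
a_3=6:  p_3=6·21+11=137,  q_3=6·2+1=13
a_4=1:  p_4=1·137+21=158,  q_4=1·13+2=15
a_5=1:  p_5=1·158+137=295,  q_5=1·15+13=28
→ (295, 28).  Check: 295²=87025, 111·28²=87024, difference 1.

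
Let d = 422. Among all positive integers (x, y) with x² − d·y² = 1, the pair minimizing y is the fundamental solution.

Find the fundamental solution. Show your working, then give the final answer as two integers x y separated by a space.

7022501 341850

[20; 1,1,5,2,1,…,1,1,40] for √422; ℓ=14 ⇒ convergent index 13
k=0  a_k=20  p_k/q_k = 20/1
k=1  a_k=1  p_k/q_k = 21/1
…
k=8  a_k=3  p_k/q_k = 163807/7974
k=9  a_k=1  p_k/q_k = 217526/10589
…
k=12  a_k=1  p_k/q_k = 3810680/185501
k=13  a_k=1  p_k/q_k = 7022501/341850
(x₁, y₁) = (7022501, 341850);  7022501² − 422·341850² = 1 ✓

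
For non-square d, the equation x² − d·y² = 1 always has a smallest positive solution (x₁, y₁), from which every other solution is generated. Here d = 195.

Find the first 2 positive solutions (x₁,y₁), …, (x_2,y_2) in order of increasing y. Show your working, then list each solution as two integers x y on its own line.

d=195: √d = [13; 1,26] (ℓ=2, even), read p_1/q_1
a_0=13:  p_0=13·1+0=13,  q_0=13·0+1=1
a_1=1:  p_1=1·13+1=14,  q_1=1·1+0=1
(x₁, y₁) = (14, 1);  14² − 195·1² = 1 ✓
n=2: (14,1)∘(14,1) = (14·14+195·1·1, 14·1+1·14) = (391,28)

14 1
391 28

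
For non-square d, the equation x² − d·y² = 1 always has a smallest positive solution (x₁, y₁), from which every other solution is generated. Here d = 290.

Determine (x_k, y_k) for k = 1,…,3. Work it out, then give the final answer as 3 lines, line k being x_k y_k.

579 34
670481 39372
776416419 45592742

√290 = [17; 34, …], period ℓ=1 (odd) → k=1
i=0: a=17 ⇒ p=17, q=1
i=1: a=34 ⇒ p=579, q=34
fundamental: x₁=579, y₁=34  (since 335241 − 290·1156 = 1)
n=2: (579,34)∘(579,34) = (579·579+290·34·34, 579·34+34·579) = (670481,39372)
n=3: (670481,39372)∘(579,34) = (579·670481+290·34·39372, 579·39372+34·670481) = (776416419,45592742)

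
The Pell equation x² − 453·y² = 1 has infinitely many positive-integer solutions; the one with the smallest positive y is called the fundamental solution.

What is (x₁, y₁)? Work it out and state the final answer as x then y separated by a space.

1653751 77700

[21; 3,1,1,10,14,10,1,1,3,42] for √453; ℓ=10 ⇒ convergent index 9
k=0  a_k=21  p_k/q_k = 21/1
k=1  a_k=3  p_k/q_k = 64/3
…
k=3  a_k=1  p_k/q_k = 149/7
…
k=8  a_k=1  p_k/q_k = 469329/22051
k=9  a_k=3  p_k/q_k = 1653751/77700
(x₁, y₁) = (1653751, 77700);  1653751² − 453·77700² = 1 ✓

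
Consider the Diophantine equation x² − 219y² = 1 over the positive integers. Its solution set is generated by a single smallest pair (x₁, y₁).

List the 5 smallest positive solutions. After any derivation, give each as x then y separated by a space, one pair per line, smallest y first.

74 5
10951 740
1620674 109515
239848801 16207480
35496001874 2398597525

[14; 1,3,1,28] for √219; ℓ=4 ⇒ convergent index 3
step 0: (14, 1)  from 14·(1,0) + (0,1)
step 1: (15, 1)  from 1·(14,1) + (1,0)
step 2: (59, 4)  from 3·(15,1) + (14,1)
step 3: (74, 5)  from 1·(59,4) + (15,1)
→ (74, 5).  Check: 74²=5476, 219·5²=5475, difference 1.
(74+5√219)^2 = 10951 + 740√219
(74+5√219)^3 = 1620674 + 109515√219
(74+5√219)^4 = 239848801 + 16207480√219
(74+5√219)^5 = 35496001874 + 2398597525√219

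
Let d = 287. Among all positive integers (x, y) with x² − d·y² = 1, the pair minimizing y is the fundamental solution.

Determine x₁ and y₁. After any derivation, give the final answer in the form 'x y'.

288 17

√287 = [16; 1,15,1,32, …], period ℓ=4 (even) → k=3
i=0: a=16 ⇒ p=16, q=1
i=1: a=1 ⇒ p=17, q=1
i=2: a=15 ⇒ p=271, q=16
i=3: a=1 ⇒ p=288, q=17
→ (288, 17).  Check: 288²=82944, 287·17²=82943, difference 1.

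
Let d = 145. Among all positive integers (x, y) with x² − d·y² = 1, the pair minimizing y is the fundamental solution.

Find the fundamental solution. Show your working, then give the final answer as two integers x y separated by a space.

289 24

d=145: √d = [12; 24] (ℓ=1, odd), read p_1/q_1
k=0  a_k=12  p_k/q_k = 12/1
k=1  a_k=24  p_k/q_k = 289/24
(x₁, y₁) = (289, 24);  289² − 145·24² = 1 ✓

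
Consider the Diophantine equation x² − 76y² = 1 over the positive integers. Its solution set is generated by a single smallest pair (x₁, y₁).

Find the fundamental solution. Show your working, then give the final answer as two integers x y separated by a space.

57799 6630

√76 = [8; 1,2,1,1,5,4,5,1,1,2,1,16, …], period ℓ=12 (even) → k=11
k=0  a_k=8  p_k/q_k = 8/1
…
k=3  a_k=1  p_k/q_k = 35/4
…
k=6  a_k=4  p_k/q_k = 1421/163
k=7  a_k=5  p_k/q_k = 7445/854
k=8  a_k=1  p_k/q_k = 8866/1017
…
k=10  a_k=2  p_k/q_k = 41488/4759
k=11  a_k=1  p_k/q_k = 57799/6630
→ (57799, 6630).  Check: 57799²=3340724401, 76·6630²=3340724400, difference 1.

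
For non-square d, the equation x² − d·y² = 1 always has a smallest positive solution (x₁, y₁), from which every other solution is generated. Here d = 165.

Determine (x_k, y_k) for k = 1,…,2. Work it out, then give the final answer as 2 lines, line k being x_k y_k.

[12; 1,5,2,5,1,24] for √165; ℓ=6 ⇒ convergent index 5
i=0: a=12 ⇒ p=12, q=1
…
i=2: a=5 ⇒ p=77, q=6
i=3: a=2 ⇒ p=167, q=13
i=4: a=5 ⇒ p=912, q=71
i=5: a=1 ⇒ p=1079, q=84
→ (1079, 84).  Check: 1079²=1164241, 165·84²=1164240, difference 1.
k=2:  x_2 = 1079·1079+165·84·84 = 2328481,  y_2 = 1079·84+84·1079 = 181272

1079 84
2328481 181272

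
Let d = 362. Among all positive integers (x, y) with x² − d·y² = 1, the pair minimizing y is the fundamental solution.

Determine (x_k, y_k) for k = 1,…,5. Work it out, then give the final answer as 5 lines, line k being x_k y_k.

723 38
1045457 54948
1511730099 79454770
2185960677697 114891542472
3160897628219763 166133090959742

d=362: √d = [19; 38] (ℓ=1, odd), read p_1/q_1
i=0: a=19 ⇒ p=19, q=1
i=1: a=38 ⇒ p=723, q=38
fundamental: x₁=723, y₁=38  (since 522729 − 362·1444 = 1)
k=2:  x_2 = 723·723+362·38·38 = 1045457,  y_2 = 723·38+38·723 = 54948
k=3:  x_3 = 723·1045457+362·38·54948 = 1511730099,  y_3 = 723·54948+38·1045457 = 79454770
k=4:  x_4 = 723·1511730099+362·38·79454770 = 2185960677697,  y_4 = 723·79454770+38·1511730099 = 114891542472
k=5:  x_5 = 723·2185960677697+362·38·114891542472 = 3160897628219763,  y_5 = 723·114891542472+38·2185960677697 = 166133090959742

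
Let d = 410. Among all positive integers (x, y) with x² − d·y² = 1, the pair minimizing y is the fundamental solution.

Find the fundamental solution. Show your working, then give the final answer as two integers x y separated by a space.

d=410: √d = [20; 4,40] (ℓ=2, even), read p_1/q_1
k=0  a_k=20  p_k/q_k = 20/1
k=1  a_k=4  p_k/q_k = 81/4
(x₁, y₁) = (81, 4);  81² − 410·4² = 1 ✓

81 4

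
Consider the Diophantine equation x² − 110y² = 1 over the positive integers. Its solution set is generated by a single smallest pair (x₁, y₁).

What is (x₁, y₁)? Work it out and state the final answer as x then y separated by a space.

21 2

[10; 2,20] for √110; ℓ=2 ⇒ convergent index 1
a_0=10:  p_0=10·1+0=10,  q_0=10·0+1=1
a_1=2:  p_1=2·10+1=21,  q_1=2·1+0=2
→ (21, 2).  Check: 21²=441, 110·2²=440, difference 1.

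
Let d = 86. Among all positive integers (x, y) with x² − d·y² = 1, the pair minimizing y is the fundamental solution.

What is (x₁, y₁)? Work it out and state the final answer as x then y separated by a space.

d=86: √d = [9; 3,1,1,1,8,1,1,1,3,18] (ℓ=10, even), read p_9/q_9
k=0  a_k=9  p_k/q_k = 9/1
k=1  a_k=3  p_k/q_k = 28/3
…
k=6  a_k=1  p_k/q_k = 983/106
k=7  a_k=1  p_k/q_k = 1864/201
k=8  a_k=1  p_k/q_k = 2847/307
k=9  a_k=3  p_k/q_k = 10405/1122
→ (10405, 1122).  Check: 10405²=108264025, 86·1122²=108264024, difference 1.

10405 1122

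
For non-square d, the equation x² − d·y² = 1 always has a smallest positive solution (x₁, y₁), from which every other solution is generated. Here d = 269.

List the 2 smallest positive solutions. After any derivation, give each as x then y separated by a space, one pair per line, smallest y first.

13449 820
361751201 22056360

d=269: √d = [16; 2,2,32] (ℓ=3, odd), read p_5/q_5
i=0: a=16 ⇒ p=16, q=1
i=1: a=2 ⇒ p=33, q=2
i=2: a=2 ⇒ p=82, q=5
i=3: a=32 ⇒ p=2657, q=162
i=4: a=2 ⇒ p=5396, q=329
i=5: a=2 ⇒ p=13449, q=820
→ (13449, 820).  Check: 13449²=180875601, 269·820²=180875600, difference 1.
n=2: (13449,820)∘(13449,820) = (13449·13449+269·820·820, 13449·820+820·13449) = (361751201,22056360)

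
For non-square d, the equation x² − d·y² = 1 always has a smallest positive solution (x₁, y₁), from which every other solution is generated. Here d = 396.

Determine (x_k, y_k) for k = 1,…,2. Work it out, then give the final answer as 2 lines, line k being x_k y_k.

[19; 1,8,1,38] for √396; ℓ=4 ⇒ convergent index 3
i=0: a=19 ⇒ p=19, q=1
i=1: a=1 ⇒ p=20, q=1
i=2: a=8 ⇒ p=179, q=9
i=3: a=1 ⇒ p=199, q=10
→ (199, 10).  Check: 199²=39601, 396·10²=39600, difference 1.
(x_2, y_2) = (199·199 + 396·10·10, 199·10 + 10·199) = (79201, 3980)

199 10
79201 3980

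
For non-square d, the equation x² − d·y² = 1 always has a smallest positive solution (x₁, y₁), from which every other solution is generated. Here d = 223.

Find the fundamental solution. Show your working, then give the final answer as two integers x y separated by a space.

224 15

[14; 1,13,1,28] for √223; ℓ=4 ⇒ convergent index 3
step 0: (14, 1)  from 14·(1,0) + (0,1)
step 1: (15, 1)  from 1·(14,1) + (1,0)
step 2: (209, 14)  from 13·(15,1) + (14,1)
step 3: (224, 15)  from 1·(209,14) + (15,1)
(x₁, y₁) = (224, 15);  224² − 223·15² = 1 ✓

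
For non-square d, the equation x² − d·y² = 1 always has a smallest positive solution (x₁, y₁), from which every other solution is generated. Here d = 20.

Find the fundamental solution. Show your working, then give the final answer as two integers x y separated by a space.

√20 = [4; 2,8, …], period ℓ=2 (even) → k=1
k=0  a_k=4  p_k/q_k = 4/1
k=1  a_k=2  p_k/q_k = 9/2
(x₁, y₁) = (9, 2);  9² − 20·2² = 1 ✓

9 2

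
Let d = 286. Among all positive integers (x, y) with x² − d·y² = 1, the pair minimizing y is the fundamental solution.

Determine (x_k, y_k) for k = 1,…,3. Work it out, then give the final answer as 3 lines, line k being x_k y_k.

d=286: √d = [16; 1,10,3,3,2,3,3,10,1,32] (ℓ=10, even), read p_9/q_9
k=0  a_k=16  p_k/q_k = 16/1
…
k=2  a_k=10  p_k/q_k = 186/11
…
k=8  a_k=10  p_k/q_k = 512132/30283
k=9  a_k=1  p_k/q_k = 561835/33222
(x₁, y₁) = (561835, 33222);  561835² − 286·33222² = 1 ✓
n=2: (561835,33222)∘(561835,33222) = (561835·561835+286·33222·33222, 561835·33222+33222·561835) = (631317134449,37330564740)
n=3: (631317134449,37330564740)∘(561835,33222) = (561835·631317134449+286·33222·37330564740, 561835·37330564740+33222·631317134449) = (709392124465745995,41947235681362578)

561835 33222
631317134449 37330564740
709392124465745995 41947235681362578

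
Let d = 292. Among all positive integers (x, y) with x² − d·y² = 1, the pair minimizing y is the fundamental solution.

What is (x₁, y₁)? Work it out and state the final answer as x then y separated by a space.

2281249 133500

√292 = [17; 11,2,1,3,8,3,1,2,11,34, …], period ℓ=10 (even) → k=9
step 0: (17, 1)  from 17·(1,0) + (0,1)
step 1: (188, 11)  from 11·(17,1) + (1,0)
step 2: (393, 23)  from 2·(188,11) + (17,1)
…
step 4: (2136, 125)  from 3·(581,34) + (393,23)
…
step 6: (55143, 3227)  from 3·(17669,1034) + (2136,125)
step 7: (72812, 4261)  from 1·(55143,3227) + (17669,1034)
step 8: (200767, 11749)  from 2·(72812,4261) + (55143,3227)
step 9: (2281249, 133500)  from 11·(200767,11749) + (72812,4261)
(x₁, y₁) = (2281249, 133500);  2281249² − 292·133500² = 1 ✓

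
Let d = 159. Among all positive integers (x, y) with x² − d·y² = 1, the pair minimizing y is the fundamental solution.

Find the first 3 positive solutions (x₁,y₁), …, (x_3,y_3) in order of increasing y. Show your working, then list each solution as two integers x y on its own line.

√159 → a₀=12, period (1,1,1,1,3,1,1,1,1,24); ℓ=10 even so k=9
a_0=12:  p_0=12·1+0=12,  q_0=12·0+1=1
a_1=1:  p_1=1·12+1=13,  q_1=1·1+0=1
…
a_4=1:  p_4=1·38+25=63,  q_4=1·3+2=5
a_5=3:  p_5=3·63+38=227,  q_5=3·5+3=18
a_6=1:  p_6=1·227+63=290,  q_6=1·18+5=23
…
a_8=1:  p_8=1·517+290=807,  q_8=1·41+23=64
a_9=1:  p_9=1·807+517=1324,  q_9=1·64+41=105
(x₁, y₁) = (1324, 105);  1324² − 159·105² = 1 ✓
(1324+105√159)^2 = 3505951 + 278040√159
(1324+105√159)^3 = 9283756924 + 736249815√159

1324 105
3505951 278040
9283756924 736249815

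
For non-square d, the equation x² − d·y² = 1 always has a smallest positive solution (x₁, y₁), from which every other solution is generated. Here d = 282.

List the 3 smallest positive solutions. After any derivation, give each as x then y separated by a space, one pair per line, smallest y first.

2351 140
11054401 658280
51977791151 3095232420

√282 = [16; 1,3,1,4,1,3,1,32, …], period ℓ=8 (even) → k=7
step 0: (16, 1)  from 16·(1,0) + (0,1)
step 1: (17, 1)  from 1·(16,1) + (1,0)
step 2: (67, 4)  from 3·(17,1) + (16,1)
step 3: (84, 5)  from 1·(67,4) + (17,1)
step 4: (403, 24)  from 4·(84,5) + (67,4)
step 5: (487, 29)  from 1·(403,24) + (84,5)
step 6: (1864, 111)  from 3·(487,29) + (403,24)
step 7: (2351, 140)  from 1·(1864,111) + (487,29)
fundamental: x₁=2351, y₁=140  (since 5527201 − 282·19600 = 1)
n=2: (2351,140)∘(2351,140) = (2351·2351+282·140·140, 2351·140+140·2351) = (11054401,658280)
n=3: (11054401,658280)∘(2351,140) = (2351·11054401+282·140·658280, 2351·658280+140·11054401) = (51977791151,3095232420)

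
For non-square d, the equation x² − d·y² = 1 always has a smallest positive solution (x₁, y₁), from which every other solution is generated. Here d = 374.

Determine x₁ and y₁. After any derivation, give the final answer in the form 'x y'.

d=374: √d = [19; 2,1,18,1,2,38] (ℓ=6, even), read p_5/q_5
i=0: a=19 ⇒ p=19, q=1
…
i=3: a=18 ⇒ p=1083, q=56
i=4: a=1 ⇒ p=1141, q=59
i=5: a=2 ⇒ p=3365, q=174
→ (3365, 174).  Check: 3365²=11323225, 374·174²=11323224, difference 1.

3365 174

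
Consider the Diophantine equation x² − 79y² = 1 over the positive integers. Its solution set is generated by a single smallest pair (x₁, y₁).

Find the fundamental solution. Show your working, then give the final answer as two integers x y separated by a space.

80 9

√79 = [8; 1,7,1,16, …], period ℓ=4 (even) → k=3
step 0: (8, 1)  from 8·(1,0) + (0,1)
step 1: (9, 1)  from 1·(8,1) + (1,0)
step 2: (71, 8)  from 7·(9,1) + (8,1)
step 3: (80, 9)  from 1·(71,8) + (9,1)
(x₁, y₁) = (80, 9);  80² − 79·9² = 1 ✓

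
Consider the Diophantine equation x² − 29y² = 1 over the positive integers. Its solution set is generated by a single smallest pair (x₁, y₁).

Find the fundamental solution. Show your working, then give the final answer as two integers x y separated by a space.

9801 1820

d=29: √d = [5; 2,1,1,2,10] (ℓ=5, odd), read p_9/q_9
a_0=5:  p_0=5·1+0=5,  q_0=5·0+1=1
a_1=2:  p_1=2·5+1=11,  q_1=2·1+0=2
…
a_5=10:  p_5=10·70+27=727,  q_5=10·13+5=135
a_6=2:  p_6=2·727+70=1524,  q_6=2·135+13=283
…
a_8=1:  p_8=1·2251+1524=3775,  q_8=1·418+283=701
a_9=2:  p_9=2·3775+2251=9801,  q_9=2·701+418=1820
→ (9801, 1820).  Check: 9801²=96059601, 29·1820²=96059600, difference 1.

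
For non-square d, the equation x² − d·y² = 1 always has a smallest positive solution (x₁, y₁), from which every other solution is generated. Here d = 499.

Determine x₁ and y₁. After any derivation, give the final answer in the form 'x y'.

[22; 2,1,21,1,2,44] for √499; ℓ=6 ⇒ convergent index 5
i=0: a=22 ⇒ p=22, q=1
…
i=2: a=1 ⇒ p=67, q=3
i=3: a=21 ⇒ p=1452, q=65
i=4: a=1 ⇒ p=1519, q=68
i=5: a=2 ⇒ p=4490, q=201
(x₁, y₁) = (4490, 201);  4490² − 499·201² = 1 ✓

4490 201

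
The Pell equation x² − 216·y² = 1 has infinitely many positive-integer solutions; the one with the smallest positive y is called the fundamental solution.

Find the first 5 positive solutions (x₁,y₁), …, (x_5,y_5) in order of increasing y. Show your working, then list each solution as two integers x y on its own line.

485 33
470449 32010
456335045 31049667
442644523201 30118144980
429364731169925 29214569580933

√216 = [14; 1,2,3,2,1,28, …], period ℓ=6 (even) → k=5
i=0: a=14 ⇒ p=14, q=1
i=1: a=1 ⇒ p=15, q=1
…
i=3: a=3 ⇒ p=147, q=10
i=4: a=2 ⇒ p=338, q=23
i=5: a=1 ⇒ p=485, q=33
fundamental: x₁=485, y₁=33  (since 235225 − 216·1089 = 1)
(x_2, y_2) = (485·485 + 216·33·33, 485·33 + 33·485) = (470449, 32010)
(x_3, y_3) = (485·470449 + 216·33·32010, 485·32010 + 33·470449) = (456335045, 31049667)
(x_4, y_4) = (485·456335045 + 216·33·31049667, 485·31049667 + 33·456335045) = (442644523201, 30118144980)
(x_5, y_5) = (485·442644523201 + 216·33·30118144980, 485·30118144980 + 33·442644523201) = (429364731169925, 29214569580933)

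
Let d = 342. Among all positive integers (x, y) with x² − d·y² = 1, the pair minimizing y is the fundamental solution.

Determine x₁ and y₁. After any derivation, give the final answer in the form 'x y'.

[18; 2,36] for √342; ℓ=2 ⇒ convergent index 1
k=0  a_k=18  p_k/q_k = 18/1
k=1  a_k=2  p_k/q_k = 37/2
→ (37, 2).  Check: 37²=1369, 342·2²=1368, difference 1.

37 2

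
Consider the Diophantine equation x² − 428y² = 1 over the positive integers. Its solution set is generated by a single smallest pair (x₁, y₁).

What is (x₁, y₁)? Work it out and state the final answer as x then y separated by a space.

1850887 89466

√428 = [20; 1,2,4,1,5,10,5,1,4,2,1,40, …], period ℓ=12 (even) → k=11
step 0: (20, 1)  from 20·(1,0) + (0,1)
…
step 8: (119350, 5769)  from 1·(99779,4823) + (19571,946)
…
step 10: (1273708, 61567)  from 2·(577179,27899) + (119350,5769)
step 11: (1850887, 89466)  from 1·(1273708,61567) + (577179,27899)
→ (1850887, 89466).  Check: 1850887²=3425782686769, 428·89466²=3425782686768, difference 1.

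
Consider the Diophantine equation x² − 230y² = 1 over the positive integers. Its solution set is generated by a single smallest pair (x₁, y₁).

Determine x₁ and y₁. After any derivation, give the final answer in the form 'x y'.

91 6

[15; 6,30] for √230; ℓ=2 ⇒ convergent index 1
k=0  a_k=15  p_k/q_k = 15/1
k=1  a_k=6  p_k/q_k = 91/6
fundamental: x₁=91, y₁=6  (since 8281 − 230·36 = 1)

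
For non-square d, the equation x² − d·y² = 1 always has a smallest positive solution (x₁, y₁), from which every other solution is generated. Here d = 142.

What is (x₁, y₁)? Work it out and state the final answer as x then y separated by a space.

143 12

[11; 1,10,1,22] for √142; ℓ=4 ⇒ convergent index 3
a_0=11:  p_0=11·1+0=11,  q_0=11·0+1=1
a_1=1:  p_1=1·11+1=12,  q_1=1·1+0=1
a_2=10:  p_2=10·12+11=131,  q_2=10·1+1=11
a_3=1:  p_3=1·131+12=143,  q_3=1·11+1=12
fundamental: x₁=143, y₁=12  (since 20449 − 142·144 = 1)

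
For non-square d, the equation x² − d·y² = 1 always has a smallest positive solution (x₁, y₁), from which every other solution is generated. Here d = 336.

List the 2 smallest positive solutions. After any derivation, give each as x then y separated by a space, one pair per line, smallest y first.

55 3
6049 330

d=336: √d = [18; 3,36] (ℓ=2, even), read p_1/q_1
i=0: a=18 ⇒ p=18, q=1
i=1: a=3 ⇒ p=55, q=3
fundamental: x₁=55, y₁=3  (since 3025 − 336·9 = 1)
(x_2, y_2) = (55·55 + 336·3·3, 55·3 + 3·55) = (6049, 330)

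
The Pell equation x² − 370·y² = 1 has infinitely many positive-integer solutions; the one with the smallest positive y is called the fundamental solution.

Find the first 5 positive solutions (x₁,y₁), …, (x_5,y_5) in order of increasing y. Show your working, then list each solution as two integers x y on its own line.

213859 11118
91471343761 4755368724
39123940210553539 2033956799880714
16734013458886067250241 869959934526623861928
7157438768568706971928026499 372097523273824548176239590

√370 = [19; 4,4,38, …], period ℓ=3 (odd) → k=5
step 0: (19, 1)  from 19·(1,0) + (0,1)
…
step 4: (50339, 2617)  from 4·(12503,650) + (327,17)
step 5: (213859, 11118)  from 4·(50339,2617) + (12503,650)
(x₁, y₁) = (213859, 11118);  213859² − 370·11118² = 1 ✓
(x_2, y_2) = (213859·213859 + 370·11118·11118, 213859·11118 + 11118·213859) = (91471343761, 4755368724)
(x_3, y_3) = (213859·91471343761 + 370·11118·4755368724, 213859·4755368724 + 11118·91471343761) = (39123940210553539, 2033956799880714)
(x_4, y_4) = (213859·39123940210553539 + 370·11118·2033956799880714, 213859·2033956799880714 + 11118·39123940210553539) = (16734013458886067250241, 869959934526623861928)
(x_5, y_5) = (213859·16734013458886067250241 + 370·11118·869959934526623861928, 213859·869959934526623861928 + 11118·16734013458886067250241) = (7157438768568706971928026499, 372097523273824548176239590)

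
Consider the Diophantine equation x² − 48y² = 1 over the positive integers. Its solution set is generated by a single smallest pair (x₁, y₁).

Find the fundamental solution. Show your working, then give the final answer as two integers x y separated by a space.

7 1

d=48: √d = [6; 1,12] (ℓ=2, even), read p_1/q_1
a_0=6:  p_0=6·1+0=6,  q_0=6·0+1=1
a_1=1:  p_1=1·6+1=7,  q_1=1·1+0=1
→ (7, 1).  Check: 7²=49, 48·1²=48, difference 1.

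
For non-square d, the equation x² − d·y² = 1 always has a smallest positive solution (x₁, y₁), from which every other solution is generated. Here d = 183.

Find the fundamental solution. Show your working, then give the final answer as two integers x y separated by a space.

√183 = [13; 1,1,8,1,1,26, …], period ℓ=6 (even) → k=5
step 0: (13, 1)  from 13·(1,0) + (0,1)
…
step 3: (230, 17)  from 8·(27,2) + (14,1)
step 4: (257, 19)  from 1·(230,17) + (27,2)
step 5: (487, 36)  from 1·(257,19) + (230,17)
fundamental: x₁=487, y₁=36  (since 237169 − 183·1296 = 1)

487 36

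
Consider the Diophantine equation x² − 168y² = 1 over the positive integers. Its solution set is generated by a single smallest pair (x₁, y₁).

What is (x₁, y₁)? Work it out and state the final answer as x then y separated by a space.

√168 = [12; 1,24, …], period ℓ=2 (even) → k=1
step 0: (12, 1)  from 12·(1,0) + (0,1)
step 1: (13, 1)  from 1·(12,1) + (1,0)
→ (13, 1).  Check: 13²=169, 168·1²=168, difference 1.

13 1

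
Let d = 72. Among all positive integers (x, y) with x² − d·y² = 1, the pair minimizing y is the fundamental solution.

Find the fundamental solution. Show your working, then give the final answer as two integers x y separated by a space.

17 2

√72 = [8; 2,16, …], period ℓ=2 (even) → k=1
step 0: (8, 1)  from 8·(1,0) + (0,1)
step 1: (17, 2)  from 2·(8,1) + (1,0)
(x₁, y₁) = (17, 2);  17² − 72·2² = 1 ✓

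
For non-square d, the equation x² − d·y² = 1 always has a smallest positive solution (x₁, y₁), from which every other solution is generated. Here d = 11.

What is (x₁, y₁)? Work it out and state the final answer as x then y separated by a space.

10 3

d=11: √d = [3; 3,6] (ℓ=2, even), read p_1/q_1
k=0  a_k=3  p_k/q_k = 3/1
k=1  a_k=3  p_k/q_k = 10/3
→ (10, 3).  Check: 10²=100, 11·3²=99, difference 1.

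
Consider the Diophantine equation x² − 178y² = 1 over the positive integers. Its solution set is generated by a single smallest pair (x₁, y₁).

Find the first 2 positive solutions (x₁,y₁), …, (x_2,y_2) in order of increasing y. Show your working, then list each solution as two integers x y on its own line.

[13; 2,1,12,1,2,26] for √178; ℓ=6 ⇒ convergent index 5
k=0  a_k=13  p_k/q_k = 13/1
k=1  a_k=2  p_k/q_k = 27/2
k=2  a_k=1  p_k/q_k = 40/3
k=3  a_k=12  p_k/q_k = 507/38
k=4  a_k=1  p_k/q_k = 547/41
k=5  a_k=2  p_k/q_k = 1601/120
(x₁, y₁) = (1601, 120);  1601² − 178·120² = 1 ✓
(1601+120√178)^2 = 5126401 + 384240√178

1601 120
5126401 384240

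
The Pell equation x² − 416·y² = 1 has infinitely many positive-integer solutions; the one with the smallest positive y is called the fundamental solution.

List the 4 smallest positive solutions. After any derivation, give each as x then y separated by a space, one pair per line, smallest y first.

[20; 2,1,1,9,1,1,2,40] for √416; ℓ=8 ⇒ convergent index 7
i=0: a=20 ⇒ p=20, q=1
…
i=2: a=1 ⇒ p=61, q=3
…
i=5: a=1 ⇒ p=1081, q=53
i=6: a=1 ⇒ p=2060, q=101
i=7: a=2 ⇒ p=5201, q=255
fundamental: x₁=5201, y₁=255  (since 27050401 − 416·65025 = 1)
(x_2, y_2) = (5201·5201 + 416·255·255, 5201·255 + 255·5201) = (54100801, 2652510)
(x_3, y_3) = (5201·54100801 + 416·255·2652510, 5201·2652510 + 255·54100801) = (562756526801, 27591408765)
(x_4, y_4) = (5201·562756526801 + 416·255·27591408765, 5201·27591408765 + 255·562756526801) = (5853793337683201, 287005831321020)

5201 255
54100801 2652510
562756526801 27591408765
5853793337683201 287005831321020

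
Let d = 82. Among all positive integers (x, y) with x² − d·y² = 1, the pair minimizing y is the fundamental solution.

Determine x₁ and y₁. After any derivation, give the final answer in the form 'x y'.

163 18

√82 = [9; 18, …], period ℓ=1 (odd) → k=1
i=0: a=9 ⇒ p=9, q=1
i=1: a=18 ⇒ p=163, q=18
→ (163, 18).  Check: 163²=26569, 82·18²=26568, difference 1.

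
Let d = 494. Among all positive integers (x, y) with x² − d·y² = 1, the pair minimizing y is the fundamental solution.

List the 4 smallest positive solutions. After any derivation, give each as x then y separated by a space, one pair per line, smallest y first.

73035 3286
10668222449 479986020
1558307253052395 70111557938114
227621940442695115201 10241195267540325960

d=494: √d = [22; 4,2,2,1,2,1,2,2,4,44] (ℓ=10, even), read p_9/q_9
a_0=22:  p_0=22·1+0=22,  q_0=22·0+1=1
a_1=4:  p_1=4·22+1=89,  q_1=4·1+0=4
a_2=2:  p_2=2·89+22=200,  q_2=2·4+1=9
…
a_4=1:  p_4=1·489+200=689,  q_4=1·22+9=31
a_5=2:  p_5=2·689+489=1867,  q_5=2·31+22=84
…
a_7=2:  p_7=2·2556+1867=6979,  q_7=2·115+84=314
a_8=2:  p_8=2·6979+2556=16514,  q_8=2·314+115=743
a_9=4:  p_9=4·16514+6979=73035,  q_9=4·743+314=3286
fundamental: x₁=73035, y₁=3286  (since 5334111225 − 494·10797796 = 1)
k=2:  x_2 = 73035·73035+494·3286·3286 = 10668222449,  y_2 = 73035·3286+3286·73035 = 479986020
k=3:  x_3 = 73035·10668222449+494·3286·479986020 = 1558307253052395,  y_3 = 73035·479986020+3286·10668222449 = 70111557938114
k=4:  x_4 = 73035·1558307253052395+494·3286·70111557938114 = 227621940442695115201,  y_4 = 73035·70111557938114+3286·1558307253052395 = 10241195267540325960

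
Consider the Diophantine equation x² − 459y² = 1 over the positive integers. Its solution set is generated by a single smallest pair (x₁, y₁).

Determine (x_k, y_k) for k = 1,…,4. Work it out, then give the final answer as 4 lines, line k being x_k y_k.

√459 = [21; 2,2,1,4,21,4,1,2,2,42, …], period ℓ=10 (even) → k=9
i=0: a=21 ⇒ p=21, q=1
i=1: a=2 ⇒ p=43, q=2
i=2: a=2 ⇒ p=107, q=5
i=3: a=1 ⇒ p=150, q=7
…
i=6: a=4 ⇒ p=60695, q=2833
i=7: a=1 ⇒ p=75692, q=3533
i=8: a=2 ⇒ p=212079, q=9899
i=9: a=2 ⇒ p=499850, q=23331
(x₁, y₁) = (499850, 23331);  499850² − 459·23331² = 1 ✓
(499850+23331√459)^2 = 499700044999 + 23324000700√459
(499850+23331√459)^3 = 499550134985000450 + 23317003499766669√459
(499850+23331√459)^4 = 499400269944005249820001 + 23310008398693414998600√459

499850 23331
499700044999 23324000700
499550134985000450 23317003499766669
499400269944005249820001 23310008398693414998600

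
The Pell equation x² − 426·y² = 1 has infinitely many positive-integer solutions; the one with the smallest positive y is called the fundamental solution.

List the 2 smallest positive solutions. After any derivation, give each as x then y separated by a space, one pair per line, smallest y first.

88751 4300
15753480001 763258600

[20; 1,1,1,3,2,6,2,3,1,1,1,40] for √426; ℓ=12 ⇒ convergent index 11
a_0=20:  p_0=20·1+0=20,  q_0=20·0+1=1
…
a_3=1:  p_3=1·41+21=62,  q_3=1·2+1=3
…
a_5=2:  p_5=2·227+62=516,  q_5=2·11+3=25
a_6=6:  p_6=6·516+227=3323,  q_6=6·25+11=161
a_7=2:  p_7=2·3323+516=7162,  q_7=2·161+25=347
a_8=3:  p_8=3·7162+3323=24809,  q_8=3·347+161=1202
…
a_10=1:  p_10=1·31971+24809=56780,  q_10=1·1549+1202=2751
a_11=1:  p_11=1·56780+31971=88751,  q_11=1·2751+1549=4300
(x₁, y₁) = (88751, 4300);  88751² − 426·4300² = 1 ✓
(88751+4300√426)^2 = 15753480001 + 763258600√426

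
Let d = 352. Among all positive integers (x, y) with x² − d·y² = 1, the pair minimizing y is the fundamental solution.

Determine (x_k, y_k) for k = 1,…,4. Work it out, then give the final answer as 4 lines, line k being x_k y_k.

√352 = [18; 1,3,5,9,5,3,1,36, …], period ℓ=8 (even) → k=7
k=0  a_k=18  p_k/q_k = 18/1
k=1  a_k=1  p_k/q_k = 19/1
k=2  a_k=3  p_k/q_k = 75/4
…
k=4  a_k=9  p_k/q_k = 3621/193
k=5  a_k=5  p_k/q_k = 18499/986
k=6  a_k=3  p_k/q_k = 59118/3151
k=7  a_k=1  p_k/q_k = 77617/4137
(x₁, y₁) = (77617, 4137);  77617² − 352·4137² = 1 ✓
(x_2, y_2) = (77617·77617 + 352·4137·4137, 77617·4137 + 4137·77617) = (12048797377, 642203058)
(x_3, y_3) = (77617·12048797377 + 352·4137·642203058, 77617·642203058 + 4137·12048797377) = (1870383011943601, 99691749501435)
(x_4, y_4) = (77617·1870383011943601 + 352·4137·99691749501435, 77617·99691749501435 + 4137·1870383011943601) = (290347036464004160257, 15475549041463557732)

77617 4137
12048797377 642203058
1870383011943601 99691749501435
290347036464004160257 15475549041463557732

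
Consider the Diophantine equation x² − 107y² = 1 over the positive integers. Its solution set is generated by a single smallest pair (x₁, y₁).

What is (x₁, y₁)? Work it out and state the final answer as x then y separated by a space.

√107 → a₀=10, period (2,1,9,1,2,20); ℓ=6 even so k=5
step 0: (10, 1)  from 10·(1,0) + (0,1)
…
step 4: (331, 32)  from 1·(300,29) + (31,3)
step 5: (962, 93)  from 2·(331,32) + (300,29)
(x₁, y₁) = (962, 93);  962² − 107·93² = 1 ✓

962 93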